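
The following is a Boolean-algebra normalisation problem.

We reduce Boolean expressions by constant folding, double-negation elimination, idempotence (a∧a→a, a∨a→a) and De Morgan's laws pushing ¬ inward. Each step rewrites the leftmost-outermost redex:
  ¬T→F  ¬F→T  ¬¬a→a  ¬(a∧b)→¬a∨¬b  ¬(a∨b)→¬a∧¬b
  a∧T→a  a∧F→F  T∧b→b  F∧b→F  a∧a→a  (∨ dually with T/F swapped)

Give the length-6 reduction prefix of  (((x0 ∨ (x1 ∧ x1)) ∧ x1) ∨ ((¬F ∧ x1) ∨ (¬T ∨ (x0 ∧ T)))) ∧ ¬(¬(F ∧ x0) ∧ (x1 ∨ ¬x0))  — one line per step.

  start: (((x0 ∨ (x1 ∧ x1)) ∧ x1) ∨ ((¬F ∧ x1) ∨ (¬T ∨ (x0 ∧ T)))) ∧ ¬(¬(F ∧ x0) ∧ (x1 ∨ ¬x0))
  [1] (((x0 ∨ x1) ∧ x1) ∨ ((¬F ∧ x1) ∨ (¬T ∨ (x0 ∧ T)))) ∧ ¬(¬(F ∧ x0) ∧ (x1 ∨ ¬x0))
  [2] (((x0 ∨ x1) ∧ x1) ∨ ((T ∧ x1) ∨ (¬T ∨ (x0 ∧ T)))) ∧ ¬(¬(F ∧ x0) ∧ (x1 ∨ ¬x0))
  [3] (((x0 ∨ x1) ∧ x1) ∨ (x1 ∨ (¬T ∨ (x0 ∧ T)))) ∧ ¬(¬(F ∧ x0) ∧ (x1 ∨ ¬x0))
  [4] (((x0 ∨ x1) ∧ x1) ∨ (x1 ∨ (F ∨ (x0 ∧ T)))) ∧ ¬(¬(F ∧ x0) ∧ (x1 ∨ ¬x0))
  [5] (((x0 ∨ x1) ∧ x1) ∨ (x1 ∨ (x0 ∧ T))) ∧ ¬(¬(F ∧ x0) ∧ (x1 ∨ ¬x0))
  [6] (((x0 ∨ x1) ∧ x1) ∨ (x1 ∨ x0)) ∧ ¬(¬(F ∧ x0) ∧ (x1 ∨ ¬x0))

Answer: after 6 steps: (((x0 ∨ x1) ∧ x1) ∨ (x1 ∨ x0)) ∧ ¬(¬(F ∧ x0) ∧ (x1 ∨ ¬x0))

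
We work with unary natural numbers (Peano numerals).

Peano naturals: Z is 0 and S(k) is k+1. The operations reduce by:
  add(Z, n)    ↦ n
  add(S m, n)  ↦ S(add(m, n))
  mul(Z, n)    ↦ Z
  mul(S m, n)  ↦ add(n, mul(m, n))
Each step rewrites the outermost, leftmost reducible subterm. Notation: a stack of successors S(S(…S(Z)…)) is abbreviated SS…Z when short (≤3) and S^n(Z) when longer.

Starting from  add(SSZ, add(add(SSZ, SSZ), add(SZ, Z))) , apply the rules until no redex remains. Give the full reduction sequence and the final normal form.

  start: add(SSZ, add(add(SSZ, SSZ), add(SZ, Z)))
  [1] S(add(SZ, add(add(SSZ, SSZ), add(SZ, Z))))
  [2] S(S(add(Z, add(add(SSZ, SSZ), add(SZ, Z)))))
  [3] S(S(add(add(SSZ, SSZ), add(SZ, Z))))
  [4] S(S(add(S(add(SZ, SSZ)), add(SZ, Z))))
  [5] S(S(S(add(add(SZ, SSZ), add(SZ, Z)))))
  [6] S(S(S(add(S(add(Z, SSZ)), add(SZ, Z)))))
  [7] S(S(S(S(add(add(Z, SSZ), add(SZ, Z))))))
  [8] S(S(S(S(add(SSZ, add(SZ, Z))))))
  [9] S(S(S(S(S(add(SZ, add(SZ, Z)))))))
  [10] S(S(S(S(S(S(add(Z, add(SZ, Z))))))))
  [11] S(S(S(S(S(S(add(SZ, Z)))))))
  [12] S(S(S(S(S(S(S(add(Z, Z))))))))
  [13] S^7(Z)

Answer: normal form = S^7(Z)  (in 13 steps)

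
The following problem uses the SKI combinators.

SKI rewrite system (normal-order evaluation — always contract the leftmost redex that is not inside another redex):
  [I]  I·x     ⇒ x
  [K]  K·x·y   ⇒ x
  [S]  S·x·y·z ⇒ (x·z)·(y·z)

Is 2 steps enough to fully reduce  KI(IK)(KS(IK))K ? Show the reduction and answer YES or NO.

  start: KI(IK)(KS(IK))K
  [1] I(KS(IK))K
  [2] KS(IK)K

Answer: NO — after 2 steps the term is KS(IK)K, not yet normal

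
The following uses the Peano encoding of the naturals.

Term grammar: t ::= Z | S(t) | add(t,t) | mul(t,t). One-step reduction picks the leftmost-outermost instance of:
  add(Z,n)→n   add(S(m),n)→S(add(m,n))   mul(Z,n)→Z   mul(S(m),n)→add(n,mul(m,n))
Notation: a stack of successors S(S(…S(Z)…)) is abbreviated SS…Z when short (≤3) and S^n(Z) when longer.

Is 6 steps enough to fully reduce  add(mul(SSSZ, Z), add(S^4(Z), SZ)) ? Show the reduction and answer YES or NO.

  start: add(mul(SSSZ, Z), add(S^4(Z), SZ))
  →1  add(add(Z, mul(SSZ, Z)), add(S^4(Z), SZ))
  →2  add(mul(SSZ, Z), add(S^4(Z), SZ))
  →3  add(add(Z, mul(SZ, Z)), add(S^4(Z), SZ))
  →4  add(mul(SZ, Z), add(S^4(Z), SZ))
  →5  add(add(Z, mul(Z, Z)), add(S^4(Z), SZ))
  →6  add(mul(Z, Z), add(S^4(Z), SZ))

Answer: NO — after 6 steps the term is add(mul(Z, Z), add(S^4(Z), SZ)), not yet normal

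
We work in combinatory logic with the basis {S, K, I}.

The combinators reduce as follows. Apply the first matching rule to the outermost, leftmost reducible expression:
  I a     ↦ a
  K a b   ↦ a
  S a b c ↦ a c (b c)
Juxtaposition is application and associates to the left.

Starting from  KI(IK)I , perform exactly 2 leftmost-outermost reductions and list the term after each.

Answer: after 2 steps: I

Working:
  start: KI(IK)I
  [1] II
  [2] I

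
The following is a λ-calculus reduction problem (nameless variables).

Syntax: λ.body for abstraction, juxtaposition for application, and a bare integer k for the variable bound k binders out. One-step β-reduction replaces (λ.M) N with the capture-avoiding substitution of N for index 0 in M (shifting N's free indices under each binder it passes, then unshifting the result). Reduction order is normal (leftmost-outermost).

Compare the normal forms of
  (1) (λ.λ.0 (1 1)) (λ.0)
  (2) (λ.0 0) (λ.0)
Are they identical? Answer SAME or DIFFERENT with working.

Term A:
  start: (λ.λ.0 (1 1)) (λ.0)
  [1] λ.0 ((λ.0) (λ.0))
  [2] λ.0 (λ.0)

Term B:
  start: (λ.0 0) (λ.0)
  [1] (λ.0) (λ.0)
  [2] λ.0

Answer: DIFFERENT — A ⇓ λ.0 (λ.0), B ⇓ λ.0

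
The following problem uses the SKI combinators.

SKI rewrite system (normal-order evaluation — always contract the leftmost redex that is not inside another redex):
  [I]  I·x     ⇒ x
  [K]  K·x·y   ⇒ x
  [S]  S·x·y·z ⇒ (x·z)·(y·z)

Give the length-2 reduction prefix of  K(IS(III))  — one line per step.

Answer: after 2 steps: K(S(II))

Working:
  start: K(IS(III))
  →1  K(S(III))
  →2  K(S(II))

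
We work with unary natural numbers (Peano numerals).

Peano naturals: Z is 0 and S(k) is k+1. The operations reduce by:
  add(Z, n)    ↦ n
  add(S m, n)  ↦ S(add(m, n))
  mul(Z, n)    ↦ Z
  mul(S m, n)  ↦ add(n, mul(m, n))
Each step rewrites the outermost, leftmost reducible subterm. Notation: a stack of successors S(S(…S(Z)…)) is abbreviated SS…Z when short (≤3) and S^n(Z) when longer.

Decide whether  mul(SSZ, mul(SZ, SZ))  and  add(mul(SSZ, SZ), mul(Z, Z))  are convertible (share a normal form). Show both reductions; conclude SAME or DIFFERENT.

Answer: SAME — A ⇓ SSZ, B ⇓ SSZ

Working:
Term A:
  start: mul(SSZ, mul(SZ, SZ))
  step 1: add(mul(SZ, SZ), mul(SZ, mul(SZ, SZ)))
  step 2: add(add(SZ, mul(Z, SZ)), mul(SZ, mul(SZ, SZ)))
  step 3: add(S(add(Z, mul(Z, SZ))), mul(SZ, mul(SZ, SZ)))
  step 4: S(add(add(Z, mul(Z, SZ)), mul(SZ, mul(SZ, SZ))))
  step 5: S(add(mul(Z, SZ), mul(SZ, mul(SZ, SZ))))
  step 6: S(add(Z, mul(SZ, mul(SZ, SZ))))
  step 7: S(mul(SZ, mul(SZ, SZ)))
  step 8: S(add(mul(SZ, SZ), mul(Z, mul(SZ, SZ))))
  step 9: S(add(add(SZ, mul(Z, SZ)), mul(Z, mul(SZ, SZ))))
  step 10: S(add(S(add(Z, mul(Z, SZ))), mul(Z, mul(SZ, SZ))))
  step 11: S(S(add(add(Z, mul(Z, SZ)), mul(Z, mul(SZ, SZ)))))
  step 12: S(S(add(mul(Z, SZ), mul(Z, mul(SZ, SZ)))))
  step 13: S(S(add(Z, mul(Z, mul(SZ, SZ)))))
  step 14: S(S(mul(Z, mul(SZ, SZ))))
  step 15: SSZ

Term B:
  start: add(mul(SSZ, SZ), mul(Z, Z))
  step 1: add(add(SZ, mul(SZ, SZ)), mul(Z, Z))
  step 2: add(S(add(Z, mul(SZ, SZ))), mul(Z, Z))
  step 3: S(add(add(Z, mul(SZ, SZ)), mul(Z, Z)))
  step 4: S(add(mul(SZ, SZ), mul(Z, Z)))
  step 5: S(add(add(SZ, mul(Z, SZ)), mul(Z, Z)))
  step 6: S(add(S(add(Z, mul(Z, SZ))), mul(Z, Z)))
  step 7: S(S(add(add(Z, mul(Z, SZ)), mul(Z, Z))))
  step 8: S(S(add(mul(Z, SZ), mul(Z, Z))))
  step 9: S(S(add(Z, mul(Z, Z))))
  step 10: S(S(mul(Z, Z)))
  step 11: SSZ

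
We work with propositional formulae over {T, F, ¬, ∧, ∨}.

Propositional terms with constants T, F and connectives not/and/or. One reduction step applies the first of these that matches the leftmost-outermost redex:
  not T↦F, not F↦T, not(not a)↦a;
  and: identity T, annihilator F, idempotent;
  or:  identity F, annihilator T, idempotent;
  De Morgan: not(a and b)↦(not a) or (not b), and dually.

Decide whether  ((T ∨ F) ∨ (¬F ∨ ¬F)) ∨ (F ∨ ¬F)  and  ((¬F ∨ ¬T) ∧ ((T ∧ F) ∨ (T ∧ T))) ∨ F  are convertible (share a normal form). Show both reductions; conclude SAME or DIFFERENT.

Term A:
  start: ((T ∨ F) ∨ (¬F ∨ ¬F)) ∨ (F ∨ ¬F)
  [1] (T ∨ (¬F ∨ ¬F)) ∨ (F ∨ ¬F)
  [2] T ∨ (F ∨ ¬F)
  [3] T

Term B:
  start: ((¬F ∨ ¬T) ∧ ((T ∧ F) ∨ (T ∧ T))) ∨ F
  [1] (¬F ∨ ¬T) ∧ ((T ∧ F) ∨ (T ∧ T))
  [2] (T ∨ ¬T) ∧ ((T ∧ F) ∨ (T ∧ T))
  [3] T ∧ ((T ∧ F) ∨ (T ∧ T))
  [4] (T ∧ F) ∨ (T ∧ T)
  [5] F ∨ (T ∧ T)
  [6] T ∧ T
  [7] T

Answer: SAME — A ⇓ T, B ⇓ T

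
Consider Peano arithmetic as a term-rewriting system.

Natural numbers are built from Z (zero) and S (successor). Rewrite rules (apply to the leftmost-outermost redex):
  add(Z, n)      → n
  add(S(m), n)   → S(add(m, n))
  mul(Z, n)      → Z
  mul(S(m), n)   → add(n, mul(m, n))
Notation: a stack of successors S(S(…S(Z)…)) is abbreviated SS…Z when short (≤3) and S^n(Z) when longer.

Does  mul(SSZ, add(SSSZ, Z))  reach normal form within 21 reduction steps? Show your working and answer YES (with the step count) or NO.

Answer: YES — reaches normal form S^6(Z) in 19 ≤ 21 steps

Working:
  start: mul(SSZ, add(SSSZ, Z))
  [1] add(add(SSSZ, Z), mul(SZ, add(SSSZ, Z)))
  [2] add(S(add(SSZ, Z)), mul(SZ, add(SSSZ, Z)))
  [3] S(add(add(SSZ, Z), mul(SZ, add(SSSZ, Z))))
  [4] S(add(S(add(SZ, Z)), mul(SZ, add(SSSZ, Z))))
  [5] S(S(add(add(SZ, Z), mul(SZ, add(SSSZ, Z)))))
  [6] S(S(add(S(add(Z, Z)), mul(SZ, add(SSSZ, Z)))))
  [7] S(S(S(add(add(Z, Z), mul(SZ, add(SSSZ, Z))))))
  [8] S(S(S(add(Z, mul(SZ, add(SSSZ, Z))))))
  [9] S(S(S(mul(SZ, add(SSSZ, Z)))))
  [10] S(S(S(add(add(SSSZ, Z), mul(Z, add(SSSZ, Z))))))
  [11] S(S(S(add(S(add(SSZ, Z)), mul(Z, add(SSSZ, Z))))))
  [12] S(S(S(S(add(add(SSZ, Z), mul(Z, add(SSSZ, Z)))))))
  [13] S(S(S(S(add(S(add(SZ, Z)), mul(Z, add(SSSZ, Z)))))))
  [14] S(S(S(S(S(add(add(SZ, Z), mul(Z, add(SSSZ, Z))))))))
  [15] S(S(S(S(S(add(S(add(Z, Z)), mul(Z, add(SSSZ, Z))))))))
  [16] S(S(S(S(S(S(add(add(Z, Z), mul(Z, add(SSSZ, Z)))))))))
  [17] S(S(S(S(S(S(add(Z, mul(Z, add(SSSZ, Z)))))))))
  [18] S(S(S(S(S(S(mul(Z, add(SSSZ, Z))))))))
  [19] S^6(Z)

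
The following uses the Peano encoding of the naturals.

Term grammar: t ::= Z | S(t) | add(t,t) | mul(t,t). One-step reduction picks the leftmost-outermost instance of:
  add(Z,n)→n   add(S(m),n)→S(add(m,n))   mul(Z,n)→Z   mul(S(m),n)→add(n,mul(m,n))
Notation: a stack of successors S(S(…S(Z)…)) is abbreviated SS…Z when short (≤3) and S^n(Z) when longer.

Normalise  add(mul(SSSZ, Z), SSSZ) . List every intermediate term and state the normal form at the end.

  start: add(mul(SSSZ, Z), SSSZ)
  [1] add(add(Z, mul(SSZ, Z)), SSSZ)
  [2] add(mul(SSZ, Z), SSSZ)
  [3] add(add(Z, mul(SZ, Z)), SSSZ)
  [4] add(mul(SZ, Z), SSSZ)
  [5] add(add(Z, mul(Z, Z)), SSSZ)
  [6] add(mul(Z, Z), SSSZ)
  [7] add(Z, SSSZ)
  [8] SSSZ

Answer: normal form = SSSZ  (in 8 steps)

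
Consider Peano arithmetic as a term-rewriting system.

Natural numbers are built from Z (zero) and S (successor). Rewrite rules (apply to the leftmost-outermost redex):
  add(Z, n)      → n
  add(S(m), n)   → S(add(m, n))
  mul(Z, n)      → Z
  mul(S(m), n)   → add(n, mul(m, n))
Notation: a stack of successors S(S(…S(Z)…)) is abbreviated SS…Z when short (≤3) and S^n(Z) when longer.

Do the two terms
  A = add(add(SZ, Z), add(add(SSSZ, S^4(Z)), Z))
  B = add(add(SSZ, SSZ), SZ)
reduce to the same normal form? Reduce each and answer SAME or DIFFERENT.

Term A:
  start: add(add(SZ, Z), add(add(SSSZ, S^4(Z)), Z))
  [1] add(S(add(Z, Z)), add(add(SSSZ, S^4(Z)), Z))
  [2] S(add(add(Z, Z), add(add(SSSZ, S^4(Z)), Z)))
  [3] S(add(Z, add(add(SSSZ, S^4(Z)), Z)))
  [4] S(add(add(SSSZ, S^4(Z)), Z))
  [5] S(add(S(add(SSZ, S^4(Z))), Z))
  [6] S(S(add(add(SSZ, S^4(Z)), Z)))
  [7] S(S(add(S(add(SZ, S^4(Z))), Z)))
  [8] S(S(S(add(add(SZ, S^4(Z)), Z))))
  [9] S(S(S(add(S(add(Z, S^4(Z))), Z))))
  [10] S(S(S(S(add(add(Z, S^4(Z)), Z)))))
  [11] S(S(S(S(add(S^4(Z), Z)))))
  [12] S(S(S(S(S(add(SSSZ, Z))))))
  [13] S(S(S(S(S(S(add(SSZ, Z)))))))
  [14] S(S(S(S(S(S(S(add(SZ, Z))))))))
  [15] S(S(S(S(S(S(S(S(add(Z, Z)))))))))
  [16] S^8(Z)

Term B:
  start: add(add(SSZ, SSZ), SZ)
  [1] add(S(add(SZ, SSZ)), SZ)
  [2] S(add(add(SZ, SSZ), SZ))
  [3] S(add(S(add(Z, SSZ)), SZ))
  [4] S(S(add(add(Z, SSZ), SZ)))
  [5] S(S(add(SSZ, SZ)))
  [6] S(S(S(add(SZ, SZ))))
  [7] S(S(S(S(add(Z, SZ)))))
  [8] S^5(Z)

Answer: DIFFERENT — A ⇓ S^8(Z), B ⇓ S^5(Z)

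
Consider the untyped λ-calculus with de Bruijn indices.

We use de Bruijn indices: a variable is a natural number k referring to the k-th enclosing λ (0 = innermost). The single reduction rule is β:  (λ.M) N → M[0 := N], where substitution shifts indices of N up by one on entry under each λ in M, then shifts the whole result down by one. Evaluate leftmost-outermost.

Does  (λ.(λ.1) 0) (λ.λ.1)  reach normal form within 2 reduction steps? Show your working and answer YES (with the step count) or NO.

Answer: YES — reaches normal form λ.λ.1 in 2 ≤ 2 steps

Derivation:
  start: (λ.(λ.1) 0) (λ.λ.1)
  [1] (λ.λ.λ.1) (λ.λ.1)
  [2] λ.λ.1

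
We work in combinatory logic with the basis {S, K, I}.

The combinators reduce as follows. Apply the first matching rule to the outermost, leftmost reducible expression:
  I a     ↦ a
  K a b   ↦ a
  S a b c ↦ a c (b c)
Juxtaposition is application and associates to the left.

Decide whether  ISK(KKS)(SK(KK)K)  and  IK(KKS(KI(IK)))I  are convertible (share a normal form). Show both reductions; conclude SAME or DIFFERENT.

Answer: DIFFERENT — A ⇓ K, B ⇓ KI

Working:
Term A:
  start: ISK(KKS)(SK(KK)K)
  →1  SK(KKS)(SK(KK)K)
  →2  K(SK(KK)K)(KKS(SK(KK)K))
  →3  SK(KK)K
  →4  KK(KKK)
  →5  K

Term B:
  start: IK(KKS(KI(IK)))I
  →1  K(KKS(KI(IK)))I
  →2  KKS(KI(IK))
  →3  K(KI(IK))
  →4  KI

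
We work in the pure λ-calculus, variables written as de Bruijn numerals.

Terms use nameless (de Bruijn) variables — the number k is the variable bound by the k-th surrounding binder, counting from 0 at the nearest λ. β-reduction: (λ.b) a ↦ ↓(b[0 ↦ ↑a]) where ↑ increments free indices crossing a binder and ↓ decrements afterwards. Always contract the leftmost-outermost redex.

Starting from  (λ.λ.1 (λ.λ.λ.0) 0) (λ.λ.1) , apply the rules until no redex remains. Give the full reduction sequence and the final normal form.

  start: (λ.λ.1 (λ.λ.λ.0) 0) (λ.λ.1)
  →1  λ.(λ.λ.1) (λ.λ.λ.0) 0
  →2  λ.(λ.λ.λ.λ.0) 0
  →3  λ.λ.λ.λ.0

Answer: normal form = λ.λ.λ.λ.0  (in 3 steps)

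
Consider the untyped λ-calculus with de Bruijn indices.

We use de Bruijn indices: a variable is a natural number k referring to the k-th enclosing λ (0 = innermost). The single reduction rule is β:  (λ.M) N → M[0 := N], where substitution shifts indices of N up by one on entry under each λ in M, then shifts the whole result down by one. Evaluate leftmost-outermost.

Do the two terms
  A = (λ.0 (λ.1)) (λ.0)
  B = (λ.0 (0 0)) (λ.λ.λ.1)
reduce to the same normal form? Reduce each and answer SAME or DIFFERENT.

Term A:
  start: (λ.0 (λ.1)) (λ.0)
  step 1: (λ.0) (λ.λ.0)
  step 2: λ.λ.0

Term B:
  start: (λ.0 (0 0)) (λ.λ.λ.1)
  step 1: (λ.λ.λ.1) ((λ.λ.λ.1) (λ.λ.λ.1))
  step 2: λ.λ.1

Answer: DIFFERENT — A ⇓ λ.λ.0, B ⇓ λ.λ.1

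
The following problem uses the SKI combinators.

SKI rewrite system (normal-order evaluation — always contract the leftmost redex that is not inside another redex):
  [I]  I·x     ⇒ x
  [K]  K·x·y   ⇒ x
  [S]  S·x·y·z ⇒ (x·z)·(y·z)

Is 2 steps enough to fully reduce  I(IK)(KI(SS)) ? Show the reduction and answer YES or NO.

Answer: NO — after 2 steps the term is K(KI(SS)), not yet normal

Derivation:
  start: I(IK)(KI(SS))
  [1] IK(KI(SS))
  [2] K(KI(SS))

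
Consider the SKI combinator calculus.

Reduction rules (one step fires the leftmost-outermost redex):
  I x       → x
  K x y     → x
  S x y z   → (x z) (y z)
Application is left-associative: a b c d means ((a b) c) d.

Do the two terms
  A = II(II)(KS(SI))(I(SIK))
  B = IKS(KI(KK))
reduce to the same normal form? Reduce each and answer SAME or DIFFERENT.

Term A:
  start: II(II)(KS(SI))(I(SIK))
  [1] I(II)(KS(SI))(I(SIK))
  [2] II(KS(SI))(I(SIK))
  [3] I(KS(SI))(I(SIK))
  [4] KS(SI)(I(SIK))
  [5] S(I(SIK))
  [6] S(SIK)

Term B:
  start: IKS(KI(KK))
  [1] KS(KI(KK))
  [2] S

Answer: DIFFERENT — A ⇓ S(SIK), B ⇓ S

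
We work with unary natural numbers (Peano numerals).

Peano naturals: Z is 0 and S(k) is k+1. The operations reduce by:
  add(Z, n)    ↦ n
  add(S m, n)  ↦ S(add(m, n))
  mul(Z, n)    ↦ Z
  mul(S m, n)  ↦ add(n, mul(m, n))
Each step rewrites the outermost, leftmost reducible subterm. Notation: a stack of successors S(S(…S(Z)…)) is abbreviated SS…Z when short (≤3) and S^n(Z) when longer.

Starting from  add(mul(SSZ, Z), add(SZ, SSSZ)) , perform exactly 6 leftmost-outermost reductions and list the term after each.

Answer: after 6 steps: add(SZ, SSSZ)

Working:
  start: add(mul(SSZ, Z), add(SZ, SSSZ))
  →1  add(add(Z, mul(SZ, Z)), add(SZ, SSSZ))
  →2  add(mul(SZ, Z), add(SZ, SSSZ))
  →3  add(add(Z, mul(Z, Z)), add(SZ, SSSZ))
  →4  add(mul(Z, Z), add(SZ, SSSZ))
  →5  add(Z, add(SZ, SSSZ))
  →6  add(SZ, SSSZ)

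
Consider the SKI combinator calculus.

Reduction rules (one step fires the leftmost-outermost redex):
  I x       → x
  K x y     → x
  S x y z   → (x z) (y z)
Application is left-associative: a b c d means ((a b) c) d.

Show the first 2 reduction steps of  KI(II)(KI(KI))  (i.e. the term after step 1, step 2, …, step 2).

  start: KI(II)(KI(KI))
  →1  I(KI(KI))
  →2  KI(KI)

Answer: after 2 steps: KI(KI)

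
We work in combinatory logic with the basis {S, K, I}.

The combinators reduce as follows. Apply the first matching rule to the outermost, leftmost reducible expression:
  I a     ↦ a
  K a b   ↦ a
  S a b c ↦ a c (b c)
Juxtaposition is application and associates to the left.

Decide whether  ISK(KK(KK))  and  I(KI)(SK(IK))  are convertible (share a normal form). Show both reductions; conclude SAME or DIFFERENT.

Term A:
  start: ISK(KK(KK))
  step 1: SK(KK(KK))
  step 2: SKK

Term B:
  start: I(KI)(SK(IK))
  step 1: KI(SK(IK))
  step 2: I

Answer: DIFFERENT — A ⇓ SKK, B ⇓ I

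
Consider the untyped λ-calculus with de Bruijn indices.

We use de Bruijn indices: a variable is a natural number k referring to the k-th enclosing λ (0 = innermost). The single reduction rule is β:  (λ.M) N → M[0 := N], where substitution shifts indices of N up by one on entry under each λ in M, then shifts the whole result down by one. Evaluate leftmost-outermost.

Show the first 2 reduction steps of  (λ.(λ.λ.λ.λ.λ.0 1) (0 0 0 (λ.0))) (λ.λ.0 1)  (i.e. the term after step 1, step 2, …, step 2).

Answer: after 2 steps: λ.λ.λ.λ.0 1

Reduction:
  start: (λ.(λ.λ.λ.λ.λ.0 1) (0 0 0 (λ.0))) (λ.λ.0 1)
  step 1: (λ.λ.λ.λ.λ.0 1) ((λ.λ.0 1) (λ.λ.0 1) (λ.λ.0 1) (λ.0))
  step 2: λ.λ.λ.λ.0 1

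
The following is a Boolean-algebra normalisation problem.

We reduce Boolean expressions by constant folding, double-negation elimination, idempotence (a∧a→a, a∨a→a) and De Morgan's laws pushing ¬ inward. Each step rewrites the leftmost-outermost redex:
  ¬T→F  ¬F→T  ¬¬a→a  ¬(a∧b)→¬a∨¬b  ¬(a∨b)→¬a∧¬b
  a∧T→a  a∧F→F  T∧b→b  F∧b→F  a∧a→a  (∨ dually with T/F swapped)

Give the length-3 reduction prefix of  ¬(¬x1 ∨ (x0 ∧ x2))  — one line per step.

Answer: after 3 steps: x1 ∧ (¬x0 ∨ ¬x2)

Reduction:
  start: ¬(¬x1 ∨ (x0 ∧ x2))
  [1] ¬¬x1 ∧ ¬(x0 ∧ x2)
  [2] x1 ∧ ¬(x0 ∧ x2)
  [3] x1 ∧ (¬x0 ∨ ¬x2)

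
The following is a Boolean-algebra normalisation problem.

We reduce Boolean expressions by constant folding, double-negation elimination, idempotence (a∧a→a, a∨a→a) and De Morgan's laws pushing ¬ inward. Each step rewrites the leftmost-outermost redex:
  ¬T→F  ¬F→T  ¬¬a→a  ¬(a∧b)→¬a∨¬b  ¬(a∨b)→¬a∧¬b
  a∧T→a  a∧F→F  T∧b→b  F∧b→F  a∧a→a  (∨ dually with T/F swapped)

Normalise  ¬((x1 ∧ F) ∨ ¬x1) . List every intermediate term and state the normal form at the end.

Answer: normal form = x1  (in 6 steps)

Reduction:
  start: ¬((x1 ∧ F) ∨ ¬x1)
  →1  ¬(x1 ∧ F) ∧ ¬¬x1
  →2  (¬x1 ∨ ¬F) ∧ ¬¬x1
  →3  (¬x1 ∨ T) ∧ ¬¬x1
  →4  T ∧ ¬¬x1
  →5  ¬¬x1
  →6  x1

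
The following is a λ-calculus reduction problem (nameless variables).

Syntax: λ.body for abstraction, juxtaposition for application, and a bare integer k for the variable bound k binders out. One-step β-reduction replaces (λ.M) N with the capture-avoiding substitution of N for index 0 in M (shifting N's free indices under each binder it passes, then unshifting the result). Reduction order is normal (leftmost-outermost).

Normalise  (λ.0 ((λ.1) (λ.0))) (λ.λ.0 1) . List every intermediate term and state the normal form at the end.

Answer: normal form = λ.0 (λ.λ.0 1)  (in 3 steps)

Derivation:
  start: (λ.0 ((λ.1) (λ.0))) (λ.λ.0 1)
  →1  (λ.λ.0 1) ((λ.λ.λ.0 1) (λ.0))
  →2  λ.0 ((λ.λ.λ.0 1) (λ.0))
  →3  λ.0 (λ.λ.0 1)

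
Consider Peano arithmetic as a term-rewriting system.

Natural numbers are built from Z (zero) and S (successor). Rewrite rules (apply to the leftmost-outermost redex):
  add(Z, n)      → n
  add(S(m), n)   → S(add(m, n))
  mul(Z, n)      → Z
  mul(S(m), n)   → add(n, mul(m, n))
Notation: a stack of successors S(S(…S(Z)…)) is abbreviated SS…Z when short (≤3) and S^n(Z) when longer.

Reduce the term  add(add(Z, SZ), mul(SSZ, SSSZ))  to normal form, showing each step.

Answer: normal form = S^7(Z)  (in 14 steps)

Reduction:
  start: add(add(Z, SZ), mul(SSZ, SSSZ))
  →1  add(SZ, mul(SSZ, SSSZ))
  →2  S(add(Z, mul(SSZ, SSSZ)))
  →3  S(mul(SSZ, SSSZ))
  →4  S(add(SSSZ, mul(SZ, SSSZ)))
  →5  S(S(add(SSZ, mul(SZ, SSSZ))))
  →6  S(S(S(add(SZ, mul(SZ, SSSZ)))))
  →7  S(S(S(S(add(Z, mul(SZ, SSSZ))))))
  →8  S(S(S(S(mul(SZ, SSSZ)))))
  →9  S(S(S(S(add(SSSZ, mul(Z, SSSZ))))))
  →10  S(S(S(S(S(add(SSZ, mul(Z, SSSZ)))))))
  →11  S(S(S(S(S(S(add(SZ, mul(Z, SSSZ))))))))
  →12  S(S(S(S(S(S(S(add(Z, mul(Z, SSSZ)))))))))
  →13  S(S(S(S(S(S(S(mul(Z, SSSZ))))))))
  →14  S^7(Z)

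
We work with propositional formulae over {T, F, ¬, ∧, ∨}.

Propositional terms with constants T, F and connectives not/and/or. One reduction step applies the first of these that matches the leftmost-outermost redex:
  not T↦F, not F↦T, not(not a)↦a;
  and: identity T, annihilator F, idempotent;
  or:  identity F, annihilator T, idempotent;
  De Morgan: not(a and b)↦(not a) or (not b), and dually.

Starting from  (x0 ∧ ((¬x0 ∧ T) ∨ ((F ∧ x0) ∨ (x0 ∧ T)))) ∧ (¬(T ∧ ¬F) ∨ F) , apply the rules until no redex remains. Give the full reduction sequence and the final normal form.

  start: (x0 ∧ ((¬x0 ∧ T) ∨ ((F ∧ x0) ∨ (x0 ∧ T)))) ∧ (¬(T ∧ ¬F) ∨ F)
  [1] (x0 ∧ (¬x0 ∨ ((F ∧ x0) ∨ (x0 ∧ T)))) ∧ (¬(T ∧ ¬F) ∨ F)
  [2] (x0 ∧ (¬x0 ∨ (F ∨ (x0 ∧ T)))) ∧ (¬(T ∧ ¬F) ∨ F)
  [3] (x0 ∧ (¬x0 ∨ (x0 ∧ T))) ∧ (¬(T ∧ ¬F) ∨ F)
  [4] (x0 ∧ (¬x0 ∨ x0)) ∧ (¬(T ∧ ¬F) ∨ F)
  [5] (x0 ∧ (¬x0 ∨ x0)) ∧ ¬(T ∧ ¬F)
  [6] (x0 ∧ (¬x0 ∨ x0)) ∧ (¬T ∨ ¬¬F)
  [7] (x0 ∧ (¬x0 ∨ x0)) ∧ (F ∨ ¬¬F)
  [8] (x0 ∧ (¬x0 ∨ x0)) ∧ ¬¬F
  [9] (x0 ∧ (¬x0 ∨ x0)) ∧ F
  [10] F

Answer: normal form = F  (in 10 steps)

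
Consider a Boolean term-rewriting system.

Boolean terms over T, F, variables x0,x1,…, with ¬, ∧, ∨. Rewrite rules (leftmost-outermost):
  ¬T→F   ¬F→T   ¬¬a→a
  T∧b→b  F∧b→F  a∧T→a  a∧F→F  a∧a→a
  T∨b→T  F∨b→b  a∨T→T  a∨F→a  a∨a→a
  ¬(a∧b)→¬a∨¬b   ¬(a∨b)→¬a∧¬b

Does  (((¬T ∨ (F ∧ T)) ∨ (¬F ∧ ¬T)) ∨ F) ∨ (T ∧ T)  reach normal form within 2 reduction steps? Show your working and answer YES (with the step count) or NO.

Answer: NO — after 2 steps the term is ((F ∨ (F ∧ T)) ∨ (¬F ∧ ¬T)) ∨ (T ∧ T), not yet normal

Working:
  start: (((¬T ∨ (F ∧ T)) ∨ (¬F ∧ ¬T)) ∨ F) ∨ (T ∧ T)
  step 1: ((¬T ∨ (F ∧ T)) ∨ (¬F ∧ ¬T)) ∨ (T ∧ T)
  step 2: ((F ∨ (F ∧ T)) ∨ (¬F ∧ ¬T)) ∨ (T ∧ T)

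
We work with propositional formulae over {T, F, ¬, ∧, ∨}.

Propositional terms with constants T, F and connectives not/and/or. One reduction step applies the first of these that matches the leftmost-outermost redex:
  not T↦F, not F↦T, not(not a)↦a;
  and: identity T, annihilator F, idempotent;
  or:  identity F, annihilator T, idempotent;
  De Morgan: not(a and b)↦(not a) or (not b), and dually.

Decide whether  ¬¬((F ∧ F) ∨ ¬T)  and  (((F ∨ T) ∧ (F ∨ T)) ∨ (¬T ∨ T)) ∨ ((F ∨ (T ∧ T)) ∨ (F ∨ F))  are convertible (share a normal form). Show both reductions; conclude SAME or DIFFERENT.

Term A:
  start: ¬¬((F ∧ F) ∨ ¬T)
  →1  (F ∧ F) ∨ ¬T
  →2  F ∨ ¬T
  →3  ¬T
  →4  F

Term B:
  start: (((F ∨ T) ∧ (F ∨ T)) ∨ (¬T ∨ T)) ∨ ((F ∨ (T ∧ T)) ∨ (F ∨ F))
  →1  ((F ∨ T) ∨ (¬T ∨ T)) ∨ ((F ∨ (T ∧ T)) ∨ (F ∨ F))
  →2  (T ∨ (¬T ∨ T)) ∨ ((F ∨ (T ∧ T)) ∨ (F ∨ F))
  →3  T ∨ ((F ∨ (T ∧ T)) ∨ (F ∨ F))
  →4  T

Answer: DIFFERENT — A ⇓ F, B ⇓ T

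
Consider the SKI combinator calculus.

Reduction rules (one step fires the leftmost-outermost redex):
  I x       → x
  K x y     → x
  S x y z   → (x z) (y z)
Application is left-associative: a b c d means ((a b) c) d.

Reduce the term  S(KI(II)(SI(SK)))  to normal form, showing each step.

  start: S(KI(II)(SI(SK)))
  [1] S(I(SI(SK)))
  [2] S(SI(SK))

Answer: normal form = S(SI(SK))  (in 2 steps)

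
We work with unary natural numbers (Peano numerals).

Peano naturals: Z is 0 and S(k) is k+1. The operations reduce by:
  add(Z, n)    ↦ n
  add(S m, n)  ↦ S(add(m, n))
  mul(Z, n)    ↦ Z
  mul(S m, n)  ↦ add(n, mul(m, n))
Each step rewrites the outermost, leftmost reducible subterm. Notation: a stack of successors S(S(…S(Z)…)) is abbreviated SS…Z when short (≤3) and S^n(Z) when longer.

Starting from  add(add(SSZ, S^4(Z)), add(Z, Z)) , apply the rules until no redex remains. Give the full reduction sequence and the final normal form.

Answer: normal form = S^6(Z)  (in 11 steps)

Working:
  start: add(add(SSZ, S^4(Z)), add(Z, Z))
  →1  add(S(add(SZ, S^4(Z))), add(Z, Z))
  →2  S(add(add(SZ, S^4(Z)), add(Z, Z)))
  →3  S(add(S(add(Z, S^4(Z))), add(Z, Z)))
  →4  S(S(add(add(Z, S^4(Z)), add(Z, Z))))
  →5  S(S(add(S^4(Z), add(Z, Z))))
  →6  S(S(S(add(SSSZ, add(Z, Z)))))
  →7  S(S(S(S(add(SSZ, add(Z, Z))))))
  →8  S(S(S(S(S(add(SZ, add(Z, Z)))))))
  →9  S(S(S(S(S(S(add(Z, add(Z, Z))))))))
  →10  S(S(S(S(S(S(add(Z, Z)))))))
  →11  S^6(Z)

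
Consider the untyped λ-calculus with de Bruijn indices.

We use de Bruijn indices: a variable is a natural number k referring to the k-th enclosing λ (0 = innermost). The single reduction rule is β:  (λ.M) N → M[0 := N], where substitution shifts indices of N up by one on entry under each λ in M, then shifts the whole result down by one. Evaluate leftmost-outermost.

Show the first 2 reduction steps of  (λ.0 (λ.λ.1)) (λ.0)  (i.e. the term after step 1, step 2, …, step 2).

  start: (λ.0 (λ.λ.1)) (λ.0)
  step 1: (λ.0) (λ.λ.1)
  step 2: λ.λ.1

Answer: after 2 steps: λ.λ.1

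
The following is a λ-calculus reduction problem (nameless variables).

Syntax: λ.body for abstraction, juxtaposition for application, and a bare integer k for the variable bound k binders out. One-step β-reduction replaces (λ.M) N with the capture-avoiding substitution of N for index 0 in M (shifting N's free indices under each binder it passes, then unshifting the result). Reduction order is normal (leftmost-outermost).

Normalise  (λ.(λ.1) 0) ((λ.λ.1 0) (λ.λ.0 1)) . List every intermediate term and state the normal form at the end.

  start: (λ.(λ.1) 0) ((λ.λ.1 0) (λ.λ.0 1))
  [1] (λ.(λ.λ.1 0) (λ.λ.0 1)) ((λ.λ.1 0) (λ.λ.0 1))
  [2] (λ.λ.1 0) (λ.λ.0 1)
  [3] λ.(λ.λ.0 1) 0
  [4] λ.λ.0 1

Answer: normal form = λ.λ.0 1  (in 4 steps)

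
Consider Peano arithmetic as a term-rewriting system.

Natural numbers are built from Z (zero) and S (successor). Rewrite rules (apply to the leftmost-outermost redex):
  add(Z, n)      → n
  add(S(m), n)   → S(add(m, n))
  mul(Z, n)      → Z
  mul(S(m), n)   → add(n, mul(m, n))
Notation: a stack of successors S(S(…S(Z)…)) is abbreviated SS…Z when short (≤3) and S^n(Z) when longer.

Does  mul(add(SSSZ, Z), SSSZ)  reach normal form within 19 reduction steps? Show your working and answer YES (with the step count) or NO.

  start: mul(add(SSSZ, Z), SSSZ)
  →1  mul(S(add(SSZ, Z)), SSSZ)
  →2  add(SSSZ, mul(add(SSZ, Z), SSSZ))
  →3  S(add(SSZ, mul(add(SSZ, Z), SSSZ)))
  →4  S(S(add(SZ, mul(add(SSZ, Z), SSSZ))))
  →5  S(S(S(add(Z, mul(add(SSZ, Z), SSSZ)))))
  →6  S(S(S(mul(add(SSZ, Z), SSSZ))))
  →7  S(S(S(mul(S(add(SZ, Z)), SSSZ))))
  →8  S(S(S(add(SSSZ, mul(add(SZ, Z), SSSZ)))))
  →9  S(S(S(S(add(SSZ, mul(add(SZ, Z), SSSZ))))))
  →10  S(S(S(S(S(add(SZ, mul(add(SZ, Z), SSSZ)))))))
  →11  S(S(S(S(S(S(add(Z, mul(add(SZ, Z), SSSZ))))))))
  →12  S(S(S(S(S(S(mul(add(SZ, Z), SSSZ)))))))
  →13  S(S(S(S(S(S(mul(S(add(Z, Z)), SSSZ)))))))
  →14  S(S(S(S(S(S(add(SSSZ, mul(add(Z, Z), SSSZ))))))))
  →15  S(S(S(S(S(S(S(add(SSZ, mul(add(Z, Z), SSSZ)))))))))
  →16  S(S(S(S(S(S(S(S(add(SZ, mul(add(Z, Z), SSSZ))))))))))
  →17  S(S(S(S(S(S(S(S(S(add(Z, mul(add(Z, Z), SSSZ)))))))))))
  →18  S(S(S(S(S(S(S(S(S(mul(add(Z, Z), SSSZ))))))))))
  →19  S(S(S(S(S(S(S(S(S(mul(Z, SSSZ))))))))))

Answer: NO — after 19 steps the term is S(S(S(S(S(S(S(S(S(mul(Z, SSSZ)))))))))), not yet normal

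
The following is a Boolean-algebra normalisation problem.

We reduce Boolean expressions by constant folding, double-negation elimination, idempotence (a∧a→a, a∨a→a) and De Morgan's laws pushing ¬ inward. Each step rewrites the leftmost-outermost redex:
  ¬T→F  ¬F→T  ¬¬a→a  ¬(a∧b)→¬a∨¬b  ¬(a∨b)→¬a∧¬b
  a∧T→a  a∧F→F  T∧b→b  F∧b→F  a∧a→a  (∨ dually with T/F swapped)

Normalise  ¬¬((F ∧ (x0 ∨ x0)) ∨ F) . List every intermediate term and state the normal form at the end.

Answer: normal form = F  (in 3 steps)

Derivation:
  start: ¬¬((F ∧ (x0 ∨ x0)) ∨ F)
  step 1: (F ∧ (x0 ∨ x0)) ∨ F
  step 2: F ∧ (x0 ∨ x0)
  step 3: F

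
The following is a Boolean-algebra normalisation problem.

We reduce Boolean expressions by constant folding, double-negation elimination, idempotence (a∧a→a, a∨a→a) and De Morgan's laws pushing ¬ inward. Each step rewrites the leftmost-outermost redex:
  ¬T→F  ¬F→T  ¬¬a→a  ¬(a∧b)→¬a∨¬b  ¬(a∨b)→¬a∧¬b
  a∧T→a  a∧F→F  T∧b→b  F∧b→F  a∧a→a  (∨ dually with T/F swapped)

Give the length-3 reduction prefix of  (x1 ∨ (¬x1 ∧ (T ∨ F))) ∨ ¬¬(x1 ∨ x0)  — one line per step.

Answer: after 3 steps: (x1 ∨ ¬x1) ∨ (x1 ∨ x0)

Reduction:
  start: (x1 ∨ (¬x1 ∧ (T ∨ F))) ∨ ¬¬(x1 ∨ x0)
  step 1: (x1 ∨ (¬x1 ∧ T)) ∨ ¬¬(x1 ∨ x0)
  step 2: (x1 ∨ ¬x1) ∨ ¬¬(x1 ∨ x0)
  step 3: (x1 ∨ ¬x1) ∨ (x1 ∨ x0)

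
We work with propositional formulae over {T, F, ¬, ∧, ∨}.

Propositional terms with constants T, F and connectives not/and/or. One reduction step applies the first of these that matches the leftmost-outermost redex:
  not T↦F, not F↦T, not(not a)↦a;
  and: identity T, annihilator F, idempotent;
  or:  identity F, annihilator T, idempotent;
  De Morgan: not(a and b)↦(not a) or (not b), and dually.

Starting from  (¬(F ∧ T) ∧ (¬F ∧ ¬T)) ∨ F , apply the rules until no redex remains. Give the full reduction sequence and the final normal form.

Answer: normal form = F  (in 8 steps)

Derivation:
  start: (¬(F ∧ T) ∧ (¬F ∧ ¬T)) ∨ F
  →1  ¬(F ∧ T) ∧ (¬F ∧ ¬T)
  →2  (¬F ∨ ¬T) ∧ (¬F ∧ ¬T)
  →3  (T ∨ ¬T) ∧ (¬F ∧ ¬T)
  →4  T ∧ (¬F ∧ ¬T)
  →5  ¬F ∧ ¬T
  →6  T ∧ ¬T
  →7  ¬T
  →8  F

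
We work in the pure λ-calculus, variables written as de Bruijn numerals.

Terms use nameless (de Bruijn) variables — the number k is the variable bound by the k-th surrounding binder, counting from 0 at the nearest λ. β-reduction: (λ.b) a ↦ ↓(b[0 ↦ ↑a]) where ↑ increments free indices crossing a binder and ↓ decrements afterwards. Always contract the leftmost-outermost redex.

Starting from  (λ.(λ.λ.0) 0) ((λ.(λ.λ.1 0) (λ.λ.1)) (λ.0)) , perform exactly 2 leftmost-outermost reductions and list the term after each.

Answer: after 2 steps: λ.0

Working:
  start: (λ.(λ.λ.0) 0) ((λ.(λ.λ.1 0) (λ.λ.1)) (λ.0))
  →1  (λ.λ.0) ((λ.(λ.λ.1 0) (λ.λ.1)) (λ.0))
  →2  λ.0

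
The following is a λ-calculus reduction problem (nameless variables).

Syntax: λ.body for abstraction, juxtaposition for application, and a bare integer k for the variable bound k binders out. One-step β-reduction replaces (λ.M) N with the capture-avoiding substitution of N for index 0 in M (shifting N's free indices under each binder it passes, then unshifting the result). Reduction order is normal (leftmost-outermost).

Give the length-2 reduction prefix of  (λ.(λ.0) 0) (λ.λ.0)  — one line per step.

  start: (λ.(λ.0) 0) (λ.λ.0)
  →1  (λ.0) (λ.λ.0)
  →2  λ.λ.0

Answer: after 2 steps: λ.λ.0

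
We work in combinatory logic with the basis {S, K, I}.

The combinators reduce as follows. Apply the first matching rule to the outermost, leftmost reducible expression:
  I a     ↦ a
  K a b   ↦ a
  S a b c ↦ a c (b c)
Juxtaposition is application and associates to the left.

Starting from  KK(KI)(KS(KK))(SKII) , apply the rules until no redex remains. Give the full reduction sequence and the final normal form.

  start: KK(KI)(KS(KK))(SKII)
  step 1: K(KS(KK))(SKII)
  step 2: KS(KK)
  step 3: S

Answer: normal form = S  (in 3 steps)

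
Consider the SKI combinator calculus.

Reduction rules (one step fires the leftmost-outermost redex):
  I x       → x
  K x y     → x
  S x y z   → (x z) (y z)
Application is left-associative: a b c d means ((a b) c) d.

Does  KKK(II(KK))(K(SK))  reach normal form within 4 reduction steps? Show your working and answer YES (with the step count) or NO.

  start: KKK(II(KK))(K(SK))
  [1] K(II(KK))(K(SK))
  [2] II(KK)
  [3] I(KK)
  [4] KK

Answer: YES — reaches normal form KK in 4 ≤ 4 steps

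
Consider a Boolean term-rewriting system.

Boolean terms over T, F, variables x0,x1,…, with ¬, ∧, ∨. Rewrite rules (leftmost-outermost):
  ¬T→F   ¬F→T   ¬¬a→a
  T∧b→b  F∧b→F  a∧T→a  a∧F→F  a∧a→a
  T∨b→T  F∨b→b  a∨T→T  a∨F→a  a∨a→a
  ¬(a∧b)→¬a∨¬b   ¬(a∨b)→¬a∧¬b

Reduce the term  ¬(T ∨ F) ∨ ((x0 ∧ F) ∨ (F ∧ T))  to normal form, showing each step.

  start: ¬(T ∨ F) ∨ ((x0 ∧ F) ∨ (F ∧ T))
  [1] (¬T ∧ ¬F) ∨ ((x0 ∧ F) ∨ (F ∧ T))
  [2] (F ∧ ¬F) ∨ ((x0 ∧ F) ∨ (F ∧ T))
  [3] F ∨ ((x0 ∧ F) ∨ (F ∧ T))
  [4] (x0 ∧ F) ∨ (F ∧ T)
  [5] F ∨ (F ∧ T)
  [6] F ∧ T
  [7] F

Answer: normal form = F  (in 7 steps)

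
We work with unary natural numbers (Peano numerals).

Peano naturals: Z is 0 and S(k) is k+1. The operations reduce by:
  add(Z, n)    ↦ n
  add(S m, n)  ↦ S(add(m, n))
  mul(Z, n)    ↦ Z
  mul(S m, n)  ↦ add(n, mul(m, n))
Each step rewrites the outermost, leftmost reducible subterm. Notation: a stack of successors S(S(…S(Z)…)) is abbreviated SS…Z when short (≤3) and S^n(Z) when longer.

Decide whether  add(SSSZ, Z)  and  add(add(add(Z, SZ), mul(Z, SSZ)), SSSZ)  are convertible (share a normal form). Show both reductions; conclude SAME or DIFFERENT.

Answer: DIFFERENT — A ⇓ SSSZ, B ⇓ S^4(Z)

Reduction:
Term A:
  start: add(SSSZ, Z)
  →1  S(add(SSZ, Z))
  →2  S(S(add(SZ, Z)))
  →3  S(S(S(add(Z, Z))))
  →4  SSSZ

Term B:
  start: add(add(add(Z, SZ), mul(Z, SSZ)), SSSZ)
  →1  add(add(SZ, mul(Z, SSZ)), SSSZ)
  →2  add(S(add(Z, mul(Z, SSZ))), SSSZ)
  →3  S(add(add(Z, mul(Z, SSZ)), SSSZ))
  →4  S(add(mul(Z, SSZ), SSSZ))
  →5  S(add(Z, SSSZ))
  →6  S^4(Z)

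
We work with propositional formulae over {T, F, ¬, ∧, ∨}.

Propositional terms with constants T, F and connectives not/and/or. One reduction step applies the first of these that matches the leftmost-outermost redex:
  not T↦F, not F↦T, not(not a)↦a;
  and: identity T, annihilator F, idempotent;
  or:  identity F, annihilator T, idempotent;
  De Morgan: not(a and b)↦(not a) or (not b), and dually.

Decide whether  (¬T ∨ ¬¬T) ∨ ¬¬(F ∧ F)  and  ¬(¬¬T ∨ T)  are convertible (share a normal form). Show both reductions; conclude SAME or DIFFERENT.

Term A:
  start: (¬T ∨ ¬¬T) ∨ ¬¬(F ∧ F)
  [1] (F ∨ ¬¬T) ∨ ¬¬(F ∧ F)
  [2] ¬¬T ∨ ¬¬(F ∧ F)
  [3] T ∨ ¬¬(F ∧ F)
  [4] T

Term B:
  start: ¬(¬¬T ∨ T)
  [1] ¬¬¬T ∧ ¬T
  [2] ¬T ∧ ¬T
  [3] ¬T
  [4] F

Answer: DIFFERENT — A ⇓ T, B ⇓ F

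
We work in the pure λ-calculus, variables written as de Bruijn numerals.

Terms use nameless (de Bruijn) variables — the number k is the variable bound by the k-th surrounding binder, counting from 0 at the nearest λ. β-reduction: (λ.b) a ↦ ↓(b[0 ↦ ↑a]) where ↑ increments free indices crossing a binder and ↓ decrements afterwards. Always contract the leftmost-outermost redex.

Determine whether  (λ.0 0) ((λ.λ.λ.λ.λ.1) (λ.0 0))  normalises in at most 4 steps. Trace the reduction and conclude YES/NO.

Answer: YES — reaches normal form λ.λ.λ.1 in 3 ≤ 4 steps

Reduction:
  start: (λ.0 0) ((λ.λ.λ.λ.λ.1) (λ.0 0))
  step 1: (λ.λ.λ.λ.λ.1) (λ.0 0) ((λ.λ.λ.λ.λ.1) (λ.0 0))
  step 2: (λ.λ.λ.λ.1) ((λ.λ.λ.λ.λ.1) (λ.0 0))
  step 3: λ.λ.λ.1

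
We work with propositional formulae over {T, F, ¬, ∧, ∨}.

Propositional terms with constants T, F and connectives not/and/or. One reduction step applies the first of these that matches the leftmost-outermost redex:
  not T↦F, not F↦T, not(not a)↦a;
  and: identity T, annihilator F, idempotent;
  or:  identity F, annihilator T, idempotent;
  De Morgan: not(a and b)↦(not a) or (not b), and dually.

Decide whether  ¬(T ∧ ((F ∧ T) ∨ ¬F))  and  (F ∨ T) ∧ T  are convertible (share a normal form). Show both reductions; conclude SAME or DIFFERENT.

Answer: DIFFERENT — A ⇓ F, B ⇓ T

Derivation:
Term A:
  start: ¬(T ∧ ((F ∧ T) ∨ ¬F))
  step 1: ¬T ∨ ¬((F ∧ T) ∨ ¬F)
  step 2: F ∨ ¬((F ∧ T) ∨ ¬F)
  step 3: ¬((F ∧ T) ∨ ¬F)
  step 4: ¬(F ∧ T) ∧ ¬¬F
  step 5: (¬F ∨ ¬T) ∧ ¬¬F
  step 6: (T ∨ ¬T) ∧ ¬¬F
  step 7: T ∧ ¬¬F
  step 8: ¬¬F
  step 9: F

Term B:
  start: (F ∨ T) ∧ T
  step 1: F ∨ T
  step 2: T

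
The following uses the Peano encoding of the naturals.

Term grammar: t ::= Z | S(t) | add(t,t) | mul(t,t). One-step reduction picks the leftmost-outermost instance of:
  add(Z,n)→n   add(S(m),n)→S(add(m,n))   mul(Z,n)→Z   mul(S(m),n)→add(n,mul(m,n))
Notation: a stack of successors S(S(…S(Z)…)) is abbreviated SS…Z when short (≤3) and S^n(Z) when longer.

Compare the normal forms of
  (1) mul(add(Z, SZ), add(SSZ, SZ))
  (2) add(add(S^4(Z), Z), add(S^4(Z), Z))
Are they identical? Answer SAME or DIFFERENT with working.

Term A:
  start: mul(add(Z, SZ), add(SSZ, SZ))
  →1  mul(SZ, add(SSZ, SZ))
  →2  add(add(SSZ, SZ), mul(Z, add(SSZ, SZ)))
  →3  add(S(add(SZ, SZ)), mul(Z, add(SSZ, SZ)))
  →4  S(add(add(SZ, SZ), mul(Z, add(SSZ, SZ))))
  →5  S(add(S(add(Z, SZ)), mul(Z, add(SSZ, SZ))))
  →6  S(S(add(add(Z, SZ), mul(Z, add(SSZ, SZ)))))
  →7  S(S(add(SZ, mul(Z, add(SSZ, SZ)))))
  →8  S(S(S(add(Z, mul(Z, add(SSZ, SZ))))))
  →9  S(S(S(mul(Z, add(SSZ, SZ)))))
  →10  SSSZ

Term B:
  start: add(add(S^4(Z), Z), add(S^4(Z), Z))
  →1  add(S(add(SSSZ, Z)), add(S^4(Z), Z))
  →2  S(add(add(SSSZ, Z), add(S^4(Z), Z)))
  →3  S(add(S(add(SSZ, Z)), add(S^4(Z), Z)))
  →4  S(S(add(add(SSZ, Z), add(S^4(Z), Z))))
  →5  S(S(add(S(add(SZ, Z)), add(S^4(Z), Z))))
  →6  S(S(S(add(add(SZ, Z), add(S^4(Z), Z)))))
  →7  S(S(S(add(S(add(Z, Z)), add(S^4(Z), Z)))))
  →8  S(S(S(S(add(add(Z, Z), add(S^4(Z), Z))))))
  →9  S(S(S(S(add(Z, add(S^4(Z), Z))))))
  →10  S(S(S(S(add(S^4(Z), Z)))))
  →11  S(S(S(S(S(add(SSSZ, Z))))))
  →12  S(S(S(S(S(S(add(SSZ, Z)))))))
  →13  S(S(S(S(S(S(S(add(SZ, Z))))))))
  →14  S(S(S(S(S(S(S(S(add(Z, Z)))))))))
  →15  S^8(Z)

Answer: DIFFERENT — A ⇓ SSSZ, B ⇓ S^8(Z)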